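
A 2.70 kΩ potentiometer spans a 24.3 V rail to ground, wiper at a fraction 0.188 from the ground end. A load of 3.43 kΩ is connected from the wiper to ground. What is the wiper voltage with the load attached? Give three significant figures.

V ≈ 4.08 V

The wiper splits the pot into (1−α)R = 2192 Ω above and αR = 507.6 Ω below.
Lower section ‖ load = 442.2 Ω.
V_wiper = 24.3 × 442.2/(2192 + 442.2) = 4.08 V.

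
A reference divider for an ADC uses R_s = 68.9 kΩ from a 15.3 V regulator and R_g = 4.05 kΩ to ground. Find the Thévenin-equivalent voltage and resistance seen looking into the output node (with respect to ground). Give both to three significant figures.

V_th = 0.849 V, R_th = 3.83 kΩ

V_th is the open-circuit tap voltage: 15.3 × 4.05/(68.9 + 4.05) = 0.849 V.
With the supply zeroed, R_s and R_g appear in parallel from the tap: R_th = R_s‖R_g = (68.9 × 4.05)/72.95 = 3.83 kΩ.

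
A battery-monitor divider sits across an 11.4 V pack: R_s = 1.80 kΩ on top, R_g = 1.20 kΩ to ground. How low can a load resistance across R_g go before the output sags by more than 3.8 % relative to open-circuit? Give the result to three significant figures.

R_L(min) ≈ 18.2 kΩ

Output resistance R_th = R_s‖R_g = (1800 × 1200)/3000 = 720.0 Ω.
The fractional drop is R_th/(R_th + R_L); requiring this ≤ 0.0380 gives R_L ≥ R_th(1/0.0380 − 1) = 720.0 × 25.32 = 18.2 kΩ.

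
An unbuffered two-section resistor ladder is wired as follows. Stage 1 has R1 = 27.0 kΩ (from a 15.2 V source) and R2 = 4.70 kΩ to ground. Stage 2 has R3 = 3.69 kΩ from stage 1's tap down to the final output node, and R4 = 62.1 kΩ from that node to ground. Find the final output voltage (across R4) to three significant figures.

Stage 2 presents R3+R4 = 65.79 kΩ as a load on stage 1's tap.
Stage 1's lower leg becomes R2‖(R3+R4) = 4.387 kΩ, so V_mid = 15.2 × 4.387/31.39 = 2.124 V.
Stage 2 is itself unloaded: V_out = V_mid × R4/(R3+R4) = 2.124 × 62.1/65.79 = 2.01 V.

V_out ≈ 2.01 V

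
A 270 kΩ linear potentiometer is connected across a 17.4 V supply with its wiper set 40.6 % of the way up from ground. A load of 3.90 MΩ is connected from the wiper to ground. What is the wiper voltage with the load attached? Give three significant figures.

V ≈ 6.95 V

The wiper splits the pot into (1−α)R = 160.4 kΩ above and αR = 109.6 kΩ below.
Lower section ‖ load = 106.6 kΩ.
V_wiper = 17.4 × 106.6/(160.4 + 106.6) = 6.95 V.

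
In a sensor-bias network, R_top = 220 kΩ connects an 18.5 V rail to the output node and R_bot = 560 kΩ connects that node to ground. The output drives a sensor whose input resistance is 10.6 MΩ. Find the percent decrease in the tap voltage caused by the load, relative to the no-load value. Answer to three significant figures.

1.47 %

The divider's output (Thévenin) resistance is R_top‖R_bot = 157.9 kΩ.
Fractional drop under load = R_th/(R_th + R_L) = 157.9 / (157.9 + 10600) = 0.01468.
So the output falls by 1.47 %.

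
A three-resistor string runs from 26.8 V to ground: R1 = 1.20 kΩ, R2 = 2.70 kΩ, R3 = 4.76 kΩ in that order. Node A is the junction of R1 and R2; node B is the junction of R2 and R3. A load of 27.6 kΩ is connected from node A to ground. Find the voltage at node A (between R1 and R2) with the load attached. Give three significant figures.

Below node A the series string R2+R3 = 7.460 kΩ sits in parallel with the 27.6 kΩ load: 5.873 kΩ.
V_A = 26.8 × 5.873/(1.20 + 5.873) = 22.3 V.

V ≈ 22.3 V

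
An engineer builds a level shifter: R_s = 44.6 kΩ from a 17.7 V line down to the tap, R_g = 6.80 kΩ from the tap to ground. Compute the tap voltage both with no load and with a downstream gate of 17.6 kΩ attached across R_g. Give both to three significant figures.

Unloaded: 2.34 V; loaded: 1.75 V

Open-circuit: V = 17.7 × 6.80/(44.6 + 6.80) = 2.34 V.
With the load, R_g becomes R_g‖R_L = 4.905 kΩ, so V = 17.7 × 4.905/49.50 = 1.75 V.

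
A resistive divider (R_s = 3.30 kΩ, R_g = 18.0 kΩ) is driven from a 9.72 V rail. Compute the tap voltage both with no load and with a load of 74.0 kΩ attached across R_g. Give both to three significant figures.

Unloaded: 8.21 V; loaded: 7.92 V

Open-circuit: V = 9.72 × 18.0/(3.30 + 18.0) = 8.21 V.
With the load, R_g becomes R_g‖R_L = 14.48 kΩ, so V = 9.72 × 14.48/17.78 = 7.92 V.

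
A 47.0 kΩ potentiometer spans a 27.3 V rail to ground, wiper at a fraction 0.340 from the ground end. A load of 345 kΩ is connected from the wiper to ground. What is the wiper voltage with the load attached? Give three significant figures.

V ≈ 9.01 V

The wiper splits the pot into (1−α)R = 31.02 kΩ above and αR = 15.98 kΩ below.
Lower section ‖ load = 15.27 kΩ.
V_wiper = 27.3 × 15.27/(31.02 + 15.27) = 9.01 V.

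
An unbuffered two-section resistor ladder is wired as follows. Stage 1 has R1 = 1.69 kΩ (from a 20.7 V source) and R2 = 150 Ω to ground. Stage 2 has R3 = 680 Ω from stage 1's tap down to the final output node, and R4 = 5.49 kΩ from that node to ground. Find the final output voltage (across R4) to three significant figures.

V_out ≈ 1.47 V

Stage 2 presents R3+R4 = 6170 Ω as a load on stage 1's tap.
Stage 1's lower leg becomes R2‖(R3+R4) = 146.4 Ω, so V_mid = 20.7 × 146.4/1836 = 1.651 V.
Stage 2 is itself unloaded: V_out = V_mid × R4/(R3+R4) = 1.651 × 5490/6170 = 1.47 V.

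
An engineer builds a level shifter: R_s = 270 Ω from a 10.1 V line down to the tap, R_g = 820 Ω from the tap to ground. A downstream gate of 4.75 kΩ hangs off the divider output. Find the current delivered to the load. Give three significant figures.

R_g‖R_L = 699.3 Ω; V_out = 10.1 × 699.3/969.3 = 7.287 V.
I_L = V_out / R_L = 7.287 / 4.75 kΩ = 1.53 mA.

I_L ≈ 1.53 mA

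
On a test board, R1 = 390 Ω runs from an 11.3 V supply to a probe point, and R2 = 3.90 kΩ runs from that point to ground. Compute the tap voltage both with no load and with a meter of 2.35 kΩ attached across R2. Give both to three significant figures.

Open-circuit: V = 11.3 × 3900/(390 + 3900) = 10.3 V.
With the load, R2 becomes R2‖R_L = 1466 Ω, so V = 11.3 × 1466/1856 = 8.93 V.

Unloaded: 10.3 V; loaded: 8.93 V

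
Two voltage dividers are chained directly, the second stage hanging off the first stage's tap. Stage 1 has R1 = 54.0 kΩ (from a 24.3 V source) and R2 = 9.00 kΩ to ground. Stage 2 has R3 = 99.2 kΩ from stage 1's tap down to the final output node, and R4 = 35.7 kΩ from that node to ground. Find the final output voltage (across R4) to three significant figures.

Stage 2 presents R3+R4 = 134.9 kΩ as a load on stage 1's tap.
Stage 1's lower leg becomes R2‖(R3+R4) = 8.437 kΩ, so V_mid = 24.3 × 8.437/62.44 = 3.284 V.
Stage 2 is itself unloaded: V_out = V_mid × R4/(R3+R4) = 3.284 × 35.7/134.9 = 0.869 V.

V_out ≈ 0.869 V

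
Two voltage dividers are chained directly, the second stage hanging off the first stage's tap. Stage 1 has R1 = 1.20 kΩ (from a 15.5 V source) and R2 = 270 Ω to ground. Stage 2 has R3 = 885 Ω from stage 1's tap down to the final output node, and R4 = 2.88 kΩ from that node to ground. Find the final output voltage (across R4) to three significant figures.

V_out ≈ 2.06 V

Stage 2 presents R3+R4 = 3765 Ω as a load on stage 1's tap.
Stage 1's lower leg becomes R2‖(R3+R4) = 251.9 Ω, so V_mid = 15.5 × 251.9/1452 = 2.689 V.
Stage 2 is itself unloaded: V_out = V_mid × R4/(R3+R4) = 2.689 × 2880/3765 = 2.06 V.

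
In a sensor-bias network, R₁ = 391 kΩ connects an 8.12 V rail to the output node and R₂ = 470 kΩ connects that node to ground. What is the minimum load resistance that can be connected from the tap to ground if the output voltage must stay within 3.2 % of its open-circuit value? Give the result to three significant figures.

Output resistance R_th = R₁‖R₂ = (391 × 470)/861.0 = 213.4 kΩ.
The fractional drop is R_th/(R_th + R_L); requiring this ≤ 0.0320 gives R_L ≥ R_th(1/0.0320 − 1) = 213.4 × 30.25 = 6.46 MΩ.

R_L(min) ≈ 6.46 MΩ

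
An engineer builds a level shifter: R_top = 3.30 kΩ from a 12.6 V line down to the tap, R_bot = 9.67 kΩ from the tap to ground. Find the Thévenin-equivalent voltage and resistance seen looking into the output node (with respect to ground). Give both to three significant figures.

V_th = 9.39 V, R_th = 2.46 kΩ

V_th is the open-circuit tap voltage: 12.6 × 9.67/(3.30 + 9.67) = 9.39 V.
With the supply zeroed, R_top and R_bot appear in parallel from the tap: R_th = R_top‖R_bot = (3.30 × 9.67)/12.97 = 2.46 kΩ.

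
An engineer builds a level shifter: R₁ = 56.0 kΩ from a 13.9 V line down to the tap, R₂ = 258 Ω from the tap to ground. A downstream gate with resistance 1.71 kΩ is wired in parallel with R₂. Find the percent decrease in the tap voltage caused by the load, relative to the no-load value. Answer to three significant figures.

13.1 %

Unloaded V = 13.9 × 258/56260 = 0.063746 V.
Loaded: R₂‖R_L = 224.2 Ω, giving V = 13.9 × 224.2/56220 = 0.055422 V.
Drop = (0.063746 − 0.055422) / 0.063746 = 13.1 %.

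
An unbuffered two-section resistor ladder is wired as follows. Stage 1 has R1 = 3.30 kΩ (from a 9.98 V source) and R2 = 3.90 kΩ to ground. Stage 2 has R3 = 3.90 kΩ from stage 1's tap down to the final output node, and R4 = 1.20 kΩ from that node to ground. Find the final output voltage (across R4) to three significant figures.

Stage 2 presents R3+R4 = 5.100 kΩ as a load on stage 1's tap.
Stage 1's lower leg becomes R2‖(R3+R4) = 2.210 kΩ, so V_mid = 9.98 × 2.210/5.510 = 4.003 V.
Stage 2 is itself unloaded: V_out = V_mid × R4/(R3+R4) = 4.003 × 1.20/5.100 = 0.942 V.

V_out ≈ 0.942 V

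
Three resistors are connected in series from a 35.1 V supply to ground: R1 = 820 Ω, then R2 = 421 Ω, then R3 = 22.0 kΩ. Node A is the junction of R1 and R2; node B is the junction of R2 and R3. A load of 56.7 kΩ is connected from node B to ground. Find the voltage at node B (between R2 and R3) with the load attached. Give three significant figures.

At node B, R3 is in parallel with the load: R3‖R_L = 15850 Ω.
Below node A the resistance is R2 + (R3‖R_L) = 16270 Ω, so V_A = 35.1 × 16270/17090 = 33.42 V.
Then V_B = V_A × (R3‖R_L)/(R2 + R3‖R_L) = 33.42 × 15850/16270 = 32.6 V.

V ≈ 32.6 V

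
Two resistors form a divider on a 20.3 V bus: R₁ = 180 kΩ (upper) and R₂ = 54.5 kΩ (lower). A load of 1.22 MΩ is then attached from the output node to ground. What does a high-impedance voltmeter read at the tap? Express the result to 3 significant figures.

The load sits in parallel with R₂: R₂‖R_L = (54.5 × 1220) / (54.5 + 1220) = 52.17 kΩ.
V_out = 20.3 × 52.17 / (180 + 52.17) = 20.3 × 52.17/232.2 = 4.56 V.

V_out ≈ 4.56 V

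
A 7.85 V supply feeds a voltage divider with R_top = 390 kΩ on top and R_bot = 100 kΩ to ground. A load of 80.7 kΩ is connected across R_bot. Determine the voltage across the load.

The load sits in parallel with R_bot: R_bot‖R_L = (100 × 80.7) / (100 + 80.7) = 44.66 kΩ.
V_out = 7.85 × 44.66 / (390 + 44.66) = 7.85 × 44.66/434.7 = 0.807 V.

V_out ≈ 0.807 V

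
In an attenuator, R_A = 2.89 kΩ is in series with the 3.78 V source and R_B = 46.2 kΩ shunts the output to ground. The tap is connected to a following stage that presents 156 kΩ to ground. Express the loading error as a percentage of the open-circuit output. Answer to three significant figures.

The divider's output (Thévenin) resistance is R_A‖R_B = 2.720 kΩ.
Fractional drop under load = R_th/(R_th + R_L) = 2.720 / (2.720 + 156) = 0.01714.
So the output falls by 1.71 %.

1.71 %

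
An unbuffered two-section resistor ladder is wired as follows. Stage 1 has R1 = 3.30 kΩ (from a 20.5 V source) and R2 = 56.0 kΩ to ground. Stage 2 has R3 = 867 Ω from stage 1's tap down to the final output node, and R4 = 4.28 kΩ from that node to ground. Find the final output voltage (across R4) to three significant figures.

Stage 2 presents R3+R4 = 5147 Ω as a load on stage 1's tap.
Stage 1's lower leg becomes R2‖(R3+R4) = 4714 Ω, so V_mid = 20.5 × 4714/8014 = 12.06 V.
Stage 2 is itself unloaded: V_out = V_mid × R4/(R3+R4) = 12.06 × 4280/5147 = 10.0 V.

V_out ≈ 10.0 V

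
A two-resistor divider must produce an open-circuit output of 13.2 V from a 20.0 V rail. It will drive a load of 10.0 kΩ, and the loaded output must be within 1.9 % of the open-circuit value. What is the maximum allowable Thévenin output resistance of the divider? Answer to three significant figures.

Loading drop = R_th/(R_th + R_L) ≤ 0.0190, so R_th ≤ R_L · ε/(1−ε) = 10.0 kΩ × 0.0190/0.9810 = 194 Ω.
(Any R1, R2 with R2/(R1+R2) = 0.660 and R1‖R2 ≤ 194 Ω will meet the spec.)

R_th ≤ 194 Ω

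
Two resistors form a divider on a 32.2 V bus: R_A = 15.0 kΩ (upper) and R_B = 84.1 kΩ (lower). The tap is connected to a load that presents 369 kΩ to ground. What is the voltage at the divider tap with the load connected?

The load sits in parallel with R_B: R_B‖R_L = (84.1 × 369) / (84.1 + 369) = 68.49 kΩ.
V_out = 32.2 × 68.49 / (15.0 + 68.49) = 32.2 × 68.49/83.49 = 26.4 V.
(Unloaded it would have been 27.3 V.)

V_out ≈ 26.4 V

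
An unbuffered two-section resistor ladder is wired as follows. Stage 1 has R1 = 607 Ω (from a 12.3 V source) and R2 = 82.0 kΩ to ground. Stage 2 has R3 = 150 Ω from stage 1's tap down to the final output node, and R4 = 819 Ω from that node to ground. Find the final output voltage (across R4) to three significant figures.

V_out ≈ 6.36 V

Stage 2 presents R3+R4 = 969.0 Ω as a load on stage 1's tap.
Stage 1's lower leg becomes R2‖(R3+R4) = 957.7 Ω, so V_mid = 12.3 × 957.7/1565 = 7.528 V.
Stage 2 is itself unloaded: V_out = V_mid × R4/(R3+R4) = 7.528 × 819/969.0 = 6.36 V.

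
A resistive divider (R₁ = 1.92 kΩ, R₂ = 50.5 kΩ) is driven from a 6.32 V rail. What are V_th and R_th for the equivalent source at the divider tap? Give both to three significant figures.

V_th = 6.09 V, R_th = 1.85 kΩ

V_th is the open-circuit tap voltage: 6.32 × 50.5/(1.92 + 50.5) = 6.09 V.
With the supply zeroed, R₁ and R₂ appear in parallel from the tap: R_th = R₁‖R₂ = (1.92 × 50.5)/52.42 = 1.85 kΩ.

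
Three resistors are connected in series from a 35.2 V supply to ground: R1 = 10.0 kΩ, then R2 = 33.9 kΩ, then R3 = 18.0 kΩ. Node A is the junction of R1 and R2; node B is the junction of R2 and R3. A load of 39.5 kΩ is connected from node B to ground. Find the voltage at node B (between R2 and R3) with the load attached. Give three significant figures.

At node B, R3 is in parallel with the load: R3‖R_L = 12.37 kΩ.
Below node A the resistance is R2 + (R3‖R_L) = 46.27 kΩ, so V_A = 35.2 × 46.27/56.27 = 28.94 V.
Then V_B = V_A × (R3‖R_L)/(R2 + R3‖R_L) = 28.94 × 12.37/46.27 = 7.74 V.

V ≈ 7.74 V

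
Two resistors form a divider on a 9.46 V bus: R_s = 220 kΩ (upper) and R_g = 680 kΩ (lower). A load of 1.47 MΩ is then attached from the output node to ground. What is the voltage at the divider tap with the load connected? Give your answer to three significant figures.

V_out ≈ 6.42 V

The load sits in parallel with R_g: R_g‖R_L = (680 × 1470) / (680 + 1470) = 464.9 kΩ.
V_out = 9.46 × 464.9 / (220 + 464.9) = 9.46 × 464.9/684.9 = 6.42 V.
(Unloaded it would have been 7.15 V.)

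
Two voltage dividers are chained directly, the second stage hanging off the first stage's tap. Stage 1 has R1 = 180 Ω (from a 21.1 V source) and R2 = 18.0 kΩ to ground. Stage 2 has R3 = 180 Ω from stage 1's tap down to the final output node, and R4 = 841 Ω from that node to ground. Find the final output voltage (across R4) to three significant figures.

V_out ≈ 14.7 V

Stage 2 presents R3+R4 = 1021 Ω as a load on stage 1's tap.
Stage 1's lower leg becomes R2‖(R3+R4) = 966.2 Ω, so V_mid = 21.1 × 966.2/1146 = 17.79 V.
Stage 2 is itself unloaded: V_out = V_mid × R4/(R3+R4) = 17.79 × 841/1021 = 14.7 V.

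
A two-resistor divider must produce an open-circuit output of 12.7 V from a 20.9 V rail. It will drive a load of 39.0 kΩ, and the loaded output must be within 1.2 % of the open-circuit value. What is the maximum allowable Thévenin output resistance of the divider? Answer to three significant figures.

R_th ≤ 474 Ω

Loading drop = R_th/(R_th + R_L) ≤ 0.0120, so R_th ≤ R_L · ε/(1−ε) = 39.0 kΩ × 0.0120/0.9880 = 474 Ω.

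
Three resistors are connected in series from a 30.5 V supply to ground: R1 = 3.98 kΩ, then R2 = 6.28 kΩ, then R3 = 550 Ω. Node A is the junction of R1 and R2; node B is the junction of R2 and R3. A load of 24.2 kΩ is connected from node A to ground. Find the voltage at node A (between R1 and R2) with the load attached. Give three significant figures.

V ≈ 17.5 V

Below node A the series string R2+R3 = 6830 Ω sits in parallel with the 24200 Ω load: 5327 Ω.
V_A = 30.5 × 5327/(3980 + 5327) = 17.5 V.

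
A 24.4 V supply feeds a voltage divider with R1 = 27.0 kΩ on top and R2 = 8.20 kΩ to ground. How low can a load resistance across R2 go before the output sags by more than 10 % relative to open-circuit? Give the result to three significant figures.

R_L(min) ≈ 56.6 kΩ

Output resistance R_th = R1‖R2 = (27.0 × 8.20)/35.20 = 6.290 kΩ.
The fractional drop is R_th/(R_th + R_L); requiring this ≤ 0.100 gives R_L ≥ R_th(1/0.100 − 1) = 6.290 × 9.000 = 56.6 kΩ.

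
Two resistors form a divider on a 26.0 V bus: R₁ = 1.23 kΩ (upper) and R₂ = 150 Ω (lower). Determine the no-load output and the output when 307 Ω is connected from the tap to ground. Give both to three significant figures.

Unloaded: 2.83 V; loaded: 1.97 V

Open-circuit: V = 26.0 × 150/(1230 + 150) = 2.83 V.
With the load, R₂ becomes R₂‖R_L = 100.8 Ω, so V = 26.0 × 100.8/1331 = 1.97 V.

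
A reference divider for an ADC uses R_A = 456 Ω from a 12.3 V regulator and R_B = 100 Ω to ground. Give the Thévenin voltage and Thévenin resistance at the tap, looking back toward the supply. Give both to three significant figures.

V_th is the open-circuit tap voltage: 12.3 × 100/(456 + 100) = 2.21 V.
With the supply zeroed, R_A and R_B appear in parallel from the tap: R_th = R_A‖R_B = (456 × 100)/556.0 = 82.0 Ω.

V_th = 2.21 V, R_th = 82.0 Ω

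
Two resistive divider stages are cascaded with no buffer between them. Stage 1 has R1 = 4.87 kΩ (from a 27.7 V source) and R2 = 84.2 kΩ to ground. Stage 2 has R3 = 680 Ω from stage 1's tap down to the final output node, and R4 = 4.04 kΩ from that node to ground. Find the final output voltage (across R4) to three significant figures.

Stage 2 presents R3+R4 = 4720 Ω as a load on stage 1's tap.
Stage 1's lower leg becomes R2‖(R3+R4) = 4469 Ω, so V_mid = 27.7 × 4469/9339 = 13.26 V.
Stage 2 is itself unloaded: V_out = V_mid × R4/(R3+R4) = 13.26 × 4040/4720 = 11.3 V.

V_out ≈ 11.3 V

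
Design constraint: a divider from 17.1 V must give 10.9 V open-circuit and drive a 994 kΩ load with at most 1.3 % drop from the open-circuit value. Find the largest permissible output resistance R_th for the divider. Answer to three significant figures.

R_th ≤ 13.1 kΩ

Loading drop = R_th/(R_th + R_L) ≤ 0.0130, so R_th ≤ R_L · ε/(1−ε) = 994 kΩ × 0.0130/0.9870 = 13.1 kΩ.
(Any R1, R2 with R2/(R1+R2) = 0.637 and R1‖R2 ≤ 13.1 kΩ will meet the spec.)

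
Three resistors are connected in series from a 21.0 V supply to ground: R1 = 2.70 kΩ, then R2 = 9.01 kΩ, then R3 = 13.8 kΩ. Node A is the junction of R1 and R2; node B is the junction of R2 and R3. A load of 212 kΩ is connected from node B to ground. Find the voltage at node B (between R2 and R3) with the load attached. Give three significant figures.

V ≈ 11.0 V

At node B, R3 is in parallel with the load: R3‖R_L = 12.96 kΩ.
Below node A the resistance is R2 + (R3‖R_L) = 21.97 kΩ, so V_A = 21.0 × 21.97/24.67 = 18.70 V.
Then V_B = V_A × (R3‖R_L)/(R2 + R3‖R_L) = 18.70 × 12.96/21.97 = 11.0 V.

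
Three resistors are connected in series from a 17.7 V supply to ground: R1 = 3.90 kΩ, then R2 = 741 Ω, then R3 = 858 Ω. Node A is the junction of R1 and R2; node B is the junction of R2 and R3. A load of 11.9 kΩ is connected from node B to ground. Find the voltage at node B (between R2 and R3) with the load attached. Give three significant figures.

V ≈ 2.60 V

At node B, R3 is in parallel with the load: R3‖R_L = 800.3 Ω.
Below node A the resistance is R2 + (R3‖R_L) = 1541 Ω, so V_A = 17.7 × 1541/5441 = 5.014 V.
Then V_B = V_A × (R3‖R_L)/(R2 + R3‖R_L) = 5.014 × 800.3/1541 = 2.60 V.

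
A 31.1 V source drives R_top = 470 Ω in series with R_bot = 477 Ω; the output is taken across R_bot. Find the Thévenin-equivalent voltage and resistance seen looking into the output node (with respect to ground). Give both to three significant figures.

V_th = 15.7 V, R_th = 237 Ω

V_th is the open-circuit tap voltage: 31.1 × 477/(470 + 477) = 15.7 V.
With the supply zeroed, R_top and R_bot appear in parallel from the tap: R_th = R_top‖R_bot = (470 × 477)/947.0 = 237 Ω.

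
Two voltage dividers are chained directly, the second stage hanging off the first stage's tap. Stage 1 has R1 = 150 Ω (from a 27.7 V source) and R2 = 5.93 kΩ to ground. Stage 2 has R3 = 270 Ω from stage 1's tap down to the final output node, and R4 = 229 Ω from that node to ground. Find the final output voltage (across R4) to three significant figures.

V_out ≈ 9.59 V

Stage 2 presents R3+R4 = 499.0 Ω as a load on stage 1's tap.
Stage 1's lower leg becomes R2‖(R3+R4) = 460.3 Ω, so V_mid = 27.7 × 460.3/610.3 = 20.89 V.
Stage 2 is itself unloaded: V_out = V_mid × R4/(R3+R4) = 20.89 × 229/499.0 = 9.59 V.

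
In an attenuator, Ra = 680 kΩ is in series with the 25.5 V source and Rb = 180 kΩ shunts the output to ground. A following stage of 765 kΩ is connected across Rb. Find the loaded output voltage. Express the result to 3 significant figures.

V_out ≈ 4.50 V

The load sits in parallel with Rb: Rb‖R_L = (180 × 765) / (180 + 765) = 145.7 kΩ.
V_out = 25.5 × 145.7 / (680 + 145.7) = 25.5 × 145.7/825.7 = 4.50 V.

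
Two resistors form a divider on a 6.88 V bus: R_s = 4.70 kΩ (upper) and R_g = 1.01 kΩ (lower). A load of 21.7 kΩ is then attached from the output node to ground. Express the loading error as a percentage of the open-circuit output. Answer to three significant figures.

The divider's output (Thévenin) resistance is R_s‖R_g = 0.8313 kΩ.
Fractional drop under load = R_th/(R_th + R_L) = 0.8313 / (0.8313 + 21.7) = 0.03690.
So the output falls by 3.69 %.

3.69 %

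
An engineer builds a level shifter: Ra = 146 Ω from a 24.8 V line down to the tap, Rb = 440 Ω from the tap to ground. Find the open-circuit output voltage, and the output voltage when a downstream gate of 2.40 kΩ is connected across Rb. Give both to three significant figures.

Unloaded: 18.6 V; loaded: 17.8 V

Open-circuit: V = 24.8 × 440/(146 + 440) = 18.6 V.
With the load, Rb becomes Rb‖R_L = 371.8 Ω, so V = 24.8 × 371.8/517.8 = 17.8 V.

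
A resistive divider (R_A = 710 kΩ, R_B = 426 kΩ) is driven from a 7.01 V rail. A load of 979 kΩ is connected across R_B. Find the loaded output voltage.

V_out ≈ 2.07 V

The load sits in parallel with R_B: R_B‖R_L = (426 × 979) / (426 + 979) = 296.8 kΩ.
V_out = 7.01 × 296.8 / (710 + 296.8) = 7.01 × 296.8/1007 = 2.07 V.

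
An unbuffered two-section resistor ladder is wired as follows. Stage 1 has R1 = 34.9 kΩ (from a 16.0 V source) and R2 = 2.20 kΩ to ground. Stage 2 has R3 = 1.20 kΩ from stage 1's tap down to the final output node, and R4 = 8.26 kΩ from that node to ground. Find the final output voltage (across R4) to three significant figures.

V_out ≈ 0.680 V

Stage 2 presents R3+R4 = 9.460 kΩ as a load on stage 1's tap.
Stage 1's lower leg becomes R2‖(R3+R4) = 1.785 kΩ, so V_mid = 16.0 × 1.785/36.68 = 0.7785 V.
Stage 2 is itself unloaded: V_out = V_mid × R4/(R3+R4) = 0.7785 × 8.26/9.460 = 0.680 V.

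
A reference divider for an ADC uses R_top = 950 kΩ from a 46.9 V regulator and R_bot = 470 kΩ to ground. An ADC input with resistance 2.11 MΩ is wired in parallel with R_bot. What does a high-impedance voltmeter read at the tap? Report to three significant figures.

V_out ≈ 13.5 V

The load sits in parallel with R_bot: R_bot‖R_L = (470 × 2110) / (470 + 2110) = 384.4 kΩ.
V_out = 46.9 × 384.4 / (950 + 384.4) = 46.9 × 384.4/1334 = 13.5 V.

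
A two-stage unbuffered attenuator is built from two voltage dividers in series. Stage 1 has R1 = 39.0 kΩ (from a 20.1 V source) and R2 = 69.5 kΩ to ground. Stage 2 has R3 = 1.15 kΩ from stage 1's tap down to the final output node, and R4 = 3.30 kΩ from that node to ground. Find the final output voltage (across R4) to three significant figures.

Stage 2 presents R3+R4 = 4.450 kΩ as a load on stage 1's tap.
Stage 1's lower leg becomes R2‖(R3+R4) = 4.182 kΩ, so V_mid = 20.1 × 4.182/43.18 = 1.947 V.
Stage 2 is itself unloaded: V_out = V_mid × R4/(R3+R4) = 1.947 × 3.30/4.450 = 1.44 V.

V_out ≈ 1.44 V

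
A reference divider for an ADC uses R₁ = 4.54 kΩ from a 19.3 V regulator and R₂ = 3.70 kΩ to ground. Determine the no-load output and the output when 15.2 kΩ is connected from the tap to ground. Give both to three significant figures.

Open-circuit: V = 19.3 × 3.70/(4.54 + 3.70) = 8.67 V.
With the load, R₂ becomes R₂‖R_L = 2.976 kΩ, so V = 19.3 × 2.976/7.516 = 7.64 V.

Unloaded: 8.67 V; loaded: 7.64 V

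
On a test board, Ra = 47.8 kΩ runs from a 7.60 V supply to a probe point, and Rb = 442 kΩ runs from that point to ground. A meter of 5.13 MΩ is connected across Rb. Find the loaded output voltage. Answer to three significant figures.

V_out ≈ 6.80 V

The load sits in parallel with Rb: Rb‖R_L = (442 × 5130) / (442 + 5130) = 406.9 kΩ.
V_out = 7.60 × 406.9 / (47.8 + 406.9) = 7.60 × 406.9/454.7 = 6.80 V.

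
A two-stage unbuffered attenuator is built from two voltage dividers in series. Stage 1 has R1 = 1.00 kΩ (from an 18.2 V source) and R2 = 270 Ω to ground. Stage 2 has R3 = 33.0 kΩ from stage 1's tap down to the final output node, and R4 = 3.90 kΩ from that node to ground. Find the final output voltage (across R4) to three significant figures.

Stage 2 presents R3+R4 = 36900 Ω as a load on stage 1's tap.
Stage 1's lower leg becomes R2‖(R3+R4) = 268.0 Ω, so V_mid = 18.2 × 268.0/1268 = 3.847 V.
Stage 2 is itself unloaded: V_out = V_mid × R4/(R3+R4) = 3.847 × 3900/36900 = 0.407 V.

V_out ≈ 0.407 V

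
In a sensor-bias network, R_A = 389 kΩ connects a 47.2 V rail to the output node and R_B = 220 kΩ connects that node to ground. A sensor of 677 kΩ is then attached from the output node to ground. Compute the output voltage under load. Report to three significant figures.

V_out ≈ 14.1 V

The load sits in parallel with R_B: R_B‖R_L = (220 × 677) / (220 + 677) = 166.0 kΩ.
V_out = 47.2 × 166.0 / (389 + 166.0) = 47.2 × 166.0/555.0 = 14.1 V.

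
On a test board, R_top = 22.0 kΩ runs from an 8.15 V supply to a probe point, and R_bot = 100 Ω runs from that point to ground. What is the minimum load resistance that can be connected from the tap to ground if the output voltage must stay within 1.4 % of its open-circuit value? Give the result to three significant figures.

R_L(min) ≈ 7.01 kΩ

Output resistance R_th = R_top‖R_bot = (22000 × 100)/22100 = 99.55 Ω.
The fractional drop is R_th/(R_th + R_L); requiring this ≤ 0.0140 gives R_L ≥ R_th(1/0.0140 − 1) = 99.55 × 70.43 = 7.01 kΩ.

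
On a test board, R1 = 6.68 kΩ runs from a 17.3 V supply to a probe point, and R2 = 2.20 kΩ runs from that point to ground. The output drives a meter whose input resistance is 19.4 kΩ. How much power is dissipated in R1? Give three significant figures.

Total resistance from the source is R1 + (R2‖R_L) = 8.656 kΩ, so I = 17.3/8.656 kΩ = 1.999 mA.
P = I²·R1 = (1.999 mA)² × 6.68 kΩ = 26.7 mW.

P ≈ 26.7 mW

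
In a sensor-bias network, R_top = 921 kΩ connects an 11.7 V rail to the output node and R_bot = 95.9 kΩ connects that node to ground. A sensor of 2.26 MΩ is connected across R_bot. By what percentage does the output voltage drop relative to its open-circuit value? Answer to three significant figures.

The divider's output (Thévenin) resistance is R_top‖R_bot = 86.86 kΩ.
Fractional drop under load = R_th/(R_th + R_L) = 86.86 / (86.86 + 2260) = 0.03701.
So the output falls by 3.70 %.

3.70 %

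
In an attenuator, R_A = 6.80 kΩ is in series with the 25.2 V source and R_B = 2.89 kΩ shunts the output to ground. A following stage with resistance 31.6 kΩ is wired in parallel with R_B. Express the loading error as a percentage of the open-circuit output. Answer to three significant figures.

The divider's output (Thévenin) resistance is R_A‖R_B = 2.028 kΩ.
Fractional drop under load = R_th/(R_th + R_L) = 2.028 / (2.028 + 31.6) = 0.06031.
So the output falls by 6.03 %.

6.03 %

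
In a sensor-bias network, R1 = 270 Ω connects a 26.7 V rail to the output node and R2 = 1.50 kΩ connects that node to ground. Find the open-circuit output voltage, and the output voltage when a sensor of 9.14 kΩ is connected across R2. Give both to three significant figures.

Open-circuit: V = 26.7 × 1500/(270 + 1500) = 22.6 V.
With the load, R2 becomes R2‖R_L = 1289 Ω, so V = 26.7 × 1289/1559 = 22.1 V.

Unloaded: 22.6 V; loaded: 22.1 V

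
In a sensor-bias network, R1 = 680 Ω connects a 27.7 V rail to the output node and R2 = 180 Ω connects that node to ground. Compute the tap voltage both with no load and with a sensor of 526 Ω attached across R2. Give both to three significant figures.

Open-circuit: V = 27.7 × 180/(680 + 180) = 5.80 V.
With the load, R2 becomes R2‖R_L = 134.1 Ω, so V = 27.7 × 134.1/814.1 = 4.56 V.

Unloaded: 5.80 V; loaded: 4.56 V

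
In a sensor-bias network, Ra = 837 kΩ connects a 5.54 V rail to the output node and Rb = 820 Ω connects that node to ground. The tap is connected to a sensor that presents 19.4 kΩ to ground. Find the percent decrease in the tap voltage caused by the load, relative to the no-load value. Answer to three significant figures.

The divider's output (Thévenin) resistance is Ra‖Rb = 819.2 Ω.
Fractional drop under load = R_th/(R_th + R_L) = 819.2 / (819.2 + 19400) = 0.04052.
So the output falls by 4.05 %.

4.05 %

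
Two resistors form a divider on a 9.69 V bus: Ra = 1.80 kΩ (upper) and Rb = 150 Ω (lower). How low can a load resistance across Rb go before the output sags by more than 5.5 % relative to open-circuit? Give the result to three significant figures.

R_L(min) ≈ 2.38 kΩ

Output resistance R_th = Ra‖Rb = (1800 × 150)/1950 = 138.5 Ω.
The fractional drop is R_th/(R_th + R_L); requiring this ≤ 0.0550 gives R_L ≥ R_th(1/0.0550 − 1) = 138.5 × 17.18 = 2.38 kΩ.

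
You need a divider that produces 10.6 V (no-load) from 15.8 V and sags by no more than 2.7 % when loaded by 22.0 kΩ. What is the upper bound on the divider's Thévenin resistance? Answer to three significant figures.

R_th ≤ 610 Ω

Loading drop = R_th/(R_th + R_L) ≤ 0.0270, so R_th ≤ R_L · ε/(1−ε) = 22.0 kΩ × 0.0270/0.9730 = 610 Ω.
(Any R1, R2 with R2/(R1+R2) = 0.671 and R1‖R2 ≤ 610 Ω will meet the spec.)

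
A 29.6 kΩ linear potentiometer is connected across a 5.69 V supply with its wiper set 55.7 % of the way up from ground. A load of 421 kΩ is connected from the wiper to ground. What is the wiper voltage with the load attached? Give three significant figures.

The wiper splits the pot into (1−α)R = 13.11 kΩ above and αR = 16.49 kΩ below.
Lower section ‖ load = 15.87 kΩ.
V_wiper = 5.69 × 15.87/(13.11 + 15.87) = 3.12 V.

V ≈ 3.12 V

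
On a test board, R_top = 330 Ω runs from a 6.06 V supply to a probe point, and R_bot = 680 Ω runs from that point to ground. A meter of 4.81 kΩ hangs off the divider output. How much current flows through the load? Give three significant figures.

I_L ≈ 0.811 mA

R_bot‖R_L = 595.8 Ω; V_out = 6.06 × 595.8/925.8 = 3.900 V.
I_L = V_out / R_L = 3.900 / 4.81 kΩ = 0.811 mA.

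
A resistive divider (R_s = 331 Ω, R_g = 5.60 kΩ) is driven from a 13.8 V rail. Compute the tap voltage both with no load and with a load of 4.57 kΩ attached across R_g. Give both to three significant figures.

Unloaded: 13.0 V; loaded: 12.2 V

Open-circuit: V = 13.8 × 5600/(331 + 5600) = 13.0 V.
With the load, R_g becomes R_g‖R_L = 2516 Ω, so V = 13.8 × 2516/2847 = 12.2 V.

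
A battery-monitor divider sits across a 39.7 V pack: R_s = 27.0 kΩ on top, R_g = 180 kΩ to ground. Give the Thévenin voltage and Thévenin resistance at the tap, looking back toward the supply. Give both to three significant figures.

V_th is the open-circuit tap voltage: 39.7 × 180/(27.0 + 180) = 34.5 V.
With the supply zeroed, R_s and R_g appear in parallel from the tap: R_th = R_s‖R_g = (27.0 × 180)/207.0 = 23.5 kΩ.

V_th = 34.5 V, R_th = 23.5 kΩ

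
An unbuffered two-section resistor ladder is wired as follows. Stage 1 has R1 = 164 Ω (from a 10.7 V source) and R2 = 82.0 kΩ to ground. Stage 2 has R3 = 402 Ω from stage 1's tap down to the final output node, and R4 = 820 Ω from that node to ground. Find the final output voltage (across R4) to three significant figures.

V_out ≈ 6.32 V

Stage 2 presents R3+R4 = 1222 Ω as a load on stage 1's tap.
Stage 1's lower leg becomes R2‖(R3+R4) = 1204 Ω, so V_mid = 10.7 × 1204/1368 = 9.417 V.
Stage 2 is itself unloaded: V_out = V_mid × R4/(R3+R4) = 9.417 × 820/1222 = 6.32 V.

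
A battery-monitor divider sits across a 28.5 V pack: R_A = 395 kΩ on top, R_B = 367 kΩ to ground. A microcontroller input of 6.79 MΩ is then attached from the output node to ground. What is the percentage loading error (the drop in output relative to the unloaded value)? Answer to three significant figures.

2.73 %

The divider's output (Thévenin) resistance is R_A‖R_B = 190.2 kΩ.
Fractional drop under load = R_th/(R_th + R_L) = 190.2 / (190.2 + 6790) = 0.02725.
So the output falls by 2.73 %.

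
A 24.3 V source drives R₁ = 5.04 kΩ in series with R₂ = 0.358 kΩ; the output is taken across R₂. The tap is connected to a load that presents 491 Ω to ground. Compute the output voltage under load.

V_out ≈ 0.959 V

The load sits in parallel with R₂: R₂‖R_L = (358 × 491) / (358 + 491) = 207.0 Ω.
V_out = 24.3 × 207.0 / (5040 + 207.0) = 24.3 × 207.0/5247 = 0.959 V.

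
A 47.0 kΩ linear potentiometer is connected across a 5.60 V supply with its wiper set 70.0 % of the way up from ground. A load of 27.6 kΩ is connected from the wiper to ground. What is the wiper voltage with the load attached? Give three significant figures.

V ≈ 2.89 V

The wiper splits the pot into (1−α)R = 14.10 kΩ above and αR = 32.90 kΩ below.
Lower section ‖ load = 15.01 kΩ.
V_wiper = 5.60 × 15.01/(14.10 + 15.01) = 2.89 V.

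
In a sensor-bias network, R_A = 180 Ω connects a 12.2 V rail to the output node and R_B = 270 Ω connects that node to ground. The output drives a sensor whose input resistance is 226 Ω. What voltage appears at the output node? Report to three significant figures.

V_out ≈ 4.95 V

The load sits in parallel with R_B: R_B‖R_L = (270 × 226) / (270 + 226) = 123.0 Ω.
V_out = 12.2 × 123.0 / (180 + 123.0) = 12.2 × 123.0/303.0 = 4.95 V.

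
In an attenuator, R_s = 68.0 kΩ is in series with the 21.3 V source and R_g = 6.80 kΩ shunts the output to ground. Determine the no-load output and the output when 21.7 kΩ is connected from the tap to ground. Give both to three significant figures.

Unloaded: 1.94 V; loaded: 1.51 V

Open-circuit: V = 21.3 × 6.80/(68.0 + 6.80) = 1.94 V.
With the load, R_g becomes R_g‖R_L = 5.178 kΩ, so V = 21.3 × 5.178/73.18 = 1.51 V.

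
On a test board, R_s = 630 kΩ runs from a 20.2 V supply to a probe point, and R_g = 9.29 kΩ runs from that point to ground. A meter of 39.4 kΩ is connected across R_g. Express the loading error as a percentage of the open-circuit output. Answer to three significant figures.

Unloaded V = 20.2 × 9.29/639.3 = 0.2935 V.
Loaded: R_g‖R_L = 7.517 kΩ, giving V = 20.2 × 7.517/637.5 = 0.2382 V.
Drop = (0.2935 − 0.2382) / 0.2935 = 18.9 %.

18.9 %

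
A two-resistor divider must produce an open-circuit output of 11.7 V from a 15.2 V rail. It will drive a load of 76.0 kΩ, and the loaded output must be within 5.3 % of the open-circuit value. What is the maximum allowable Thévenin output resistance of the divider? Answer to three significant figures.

Loading drop = R_th/(R_th + R_L) ≤ 0.0530, so R_th ≤ R_L · ε/(1−ε) = 76.0 kΩ × 0.0530/0.9470 = 4.25 kΩ.

R_th ≤ 4.25 kΩ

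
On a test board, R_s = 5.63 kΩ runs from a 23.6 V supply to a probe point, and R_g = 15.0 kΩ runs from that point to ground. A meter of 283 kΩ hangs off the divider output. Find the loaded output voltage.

The load sits in parallel with R_g: R_g‖R_L = (15.0 × 283) / (15.0 + 283) = 14.24 kΩ.
V_out = 23.6 × 14.24 / (5.63 + 14.24) = 23.6 × 14.24/19.87 = 16.9 V.

V_out ≈ 16.9 V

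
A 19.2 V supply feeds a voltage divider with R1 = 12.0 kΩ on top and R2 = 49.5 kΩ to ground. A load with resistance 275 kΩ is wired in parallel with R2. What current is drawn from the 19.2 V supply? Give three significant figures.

I ≈ 0.356 mA

R2‖R_L = 41.95 kΩ, so the source sees R1 + R2‖R_L = 53.95 kΩ.
I = 19.2 V / 53.95 kΩ = 0.356 mA.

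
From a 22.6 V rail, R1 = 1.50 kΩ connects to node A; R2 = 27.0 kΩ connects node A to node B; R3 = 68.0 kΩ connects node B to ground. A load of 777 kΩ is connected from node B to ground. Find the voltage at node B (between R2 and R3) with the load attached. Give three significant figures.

At node B, R3 is in parallel with the load: R3‖R_L = 62.53 kΩ.
Below node A the resistance is R2 + (R3‖R_L) = 89.53 kΩ, so V_A = 22.6 × 89.53/91.03 = 22.23 V.
Then V_B = V_A × (R3‖R_L)/(R2 + R3‖R_L) = 22.23 × 62.53/89.53 = 15.5 V.

V ≈ 15.5 V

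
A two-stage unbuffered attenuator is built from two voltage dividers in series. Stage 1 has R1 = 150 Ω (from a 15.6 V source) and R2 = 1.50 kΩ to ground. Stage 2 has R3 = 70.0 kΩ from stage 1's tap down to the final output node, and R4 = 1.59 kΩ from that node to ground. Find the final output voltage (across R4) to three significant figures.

Stage 2 presents R3+R4 = 71590 Ω as a load on stage 1's tap.
Stage 1's lower leg becomes R2‖(R3+R4) = 1469 Ω, so V_mid = 15.6 × 1469/1619 = 14.15 V.
Stage 2 is itself unloaded: V_out = V_mid × R4/(R3+R4) = 14.15 × 1590/71590 = 0.314 V.

V_out ≈ 0.314 V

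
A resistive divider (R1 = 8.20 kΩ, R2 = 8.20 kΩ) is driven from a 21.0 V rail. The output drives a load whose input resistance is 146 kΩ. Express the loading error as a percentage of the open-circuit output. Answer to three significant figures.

2.73 %

The divider's output (Thévenin) resistance is R1‖R2 = 4.100 kΩ.
Fractional drop under load = R_th/(R_th + R_L) = 4.100 / (4.100 + 146) = 0.02732.
So the output falls by 2.73 %.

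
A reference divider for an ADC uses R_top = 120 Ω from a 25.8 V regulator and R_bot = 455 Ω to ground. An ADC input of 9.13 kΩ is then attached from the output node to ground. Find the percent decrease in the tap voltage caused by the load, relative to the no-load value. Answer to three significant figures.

1.03 %

The divider's output (Thévenin) resistance is R_top‖R_bot = 94.96 Ω.
Fractional drop under load = R_th/(R_th + R_L) = 94.96 / (94.96 + 9130) = 0.01029.
So the output falls by 1.03 %.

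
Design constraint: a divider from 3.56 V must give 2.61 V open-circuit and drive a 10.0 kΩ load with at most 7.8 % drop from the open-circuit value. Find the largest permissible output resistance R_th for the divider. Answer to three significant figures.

Loading drop = R_th/(R_th + R_L) ≤ 0.0780, so R_th ≤ R_L · ε/(1−ε) = 10.0 kΩ × 0.0780/0.9220 = 846 Ω.
(Any R1, R2 with R2/(R1+R2) = 0.733 and R1‖R2 ≤ 846 Ω will meet the spec.)

R_th ≤ 846 Ω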